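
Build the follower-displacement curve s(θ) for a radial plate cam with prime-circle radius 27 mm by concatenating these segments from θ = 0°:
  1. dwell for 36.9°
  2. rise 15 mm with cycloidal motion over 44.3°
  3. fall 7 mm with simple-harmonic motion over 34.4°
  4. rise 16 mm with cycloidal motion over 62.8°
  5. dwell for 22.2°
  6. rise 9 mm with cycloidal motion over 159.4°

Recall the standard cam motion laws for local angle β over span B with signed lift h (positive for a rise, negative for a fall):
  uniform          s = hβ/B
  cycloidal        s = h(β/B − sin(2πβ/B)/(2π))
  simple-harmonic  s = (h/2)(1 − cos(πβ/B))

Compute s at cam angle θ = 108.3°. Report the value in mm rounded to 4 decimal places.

seg 1 [0°–36.9°] dwell: s stays 0.0000
seg 2 [36.9°–81.2°] cycloidal, h=15: full span → s += 15 → s = 15.0000
seg 3 [81.2°–115.6°] simple-harmonic, h=-7: θ=108.3° here. β=27.1, B=34.4. -7/2·(1 − cos(π·0.7878)) = -6.2506 → s = 8.7494

8.7494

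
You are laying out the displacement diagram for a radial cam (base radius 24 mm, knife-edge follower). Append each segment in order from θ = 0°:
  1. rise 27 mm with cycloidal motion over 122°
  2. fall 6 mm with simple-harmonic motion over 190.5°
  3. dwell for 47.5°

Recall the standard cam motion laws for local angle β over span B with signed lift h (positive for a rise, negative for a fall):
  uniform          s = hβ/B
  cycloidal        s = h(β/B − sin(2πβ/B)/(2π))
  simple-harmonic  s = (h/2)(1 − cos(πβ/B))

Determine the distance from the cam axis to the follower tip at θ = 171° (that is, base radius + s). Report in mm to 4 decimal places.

seg 1 [0°–122°] cycloidal, h=27: full span → s += 27 → s = 27.0000
seg 2 [122°–312.5°] simple-harmonic, h=-6: θ=171° here. β=49, B=190.5. -6/2·(1 − cos(π·0.2572)) = -0.9273 → s = 26.0727
radial distance = base radius + s = 24 + 26.0727 = 50.0727

50.0727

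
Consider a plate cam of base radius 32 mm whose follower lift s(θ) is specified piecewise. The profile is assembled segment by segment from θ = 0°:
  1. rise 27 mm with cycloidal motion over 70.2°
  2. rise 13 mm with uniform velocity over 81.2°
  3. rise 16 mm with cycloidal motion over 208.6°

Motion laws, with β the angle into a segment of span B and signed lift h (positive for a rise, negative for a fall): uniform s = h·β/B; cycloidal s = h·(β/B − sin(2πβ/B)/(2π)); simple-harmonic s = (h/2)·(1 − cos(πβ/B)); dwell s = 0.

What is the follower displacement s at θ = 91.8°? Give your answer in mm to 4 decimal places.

seg 1 [0°–70.2°] cycloidal, h=27: full span → s += 27 → s = 27.0000
seg 2 [70.2°–151.4°] uniform, h=13: θ=91.8° here. β=21.6, B=81.2. 13·21.6/81.2 = 3.4581 → s = 30.4581

30.4581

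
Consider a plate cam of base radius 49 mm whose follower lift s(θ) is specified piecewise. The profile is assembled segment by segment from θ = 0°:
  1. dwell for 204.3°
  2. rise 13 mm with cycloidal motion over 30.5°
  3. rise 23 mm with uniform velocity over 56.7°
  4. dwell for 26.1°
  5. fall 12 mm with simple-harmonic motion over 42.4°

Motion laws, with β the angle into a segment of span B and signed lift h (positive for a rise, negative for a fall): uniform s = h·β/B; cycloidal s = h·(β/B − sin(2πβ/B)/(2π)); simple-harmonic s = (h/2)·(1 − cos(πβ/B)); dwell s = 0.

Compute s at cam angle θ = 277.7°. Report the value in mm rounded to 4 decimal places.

seg 1 [0°–204.3°] dwell: s stays 0.0000
seg 2 [204.3°–234.8°] cycloidal, h=13: full span → s += 13 → s = 13.0000
seg 3 [234.8°–291.5°] uniform, h=23: θ=277.7° here. β=42.9, B=56.7. 23·42.9/56.7 = 17.4021 → s = 30.4021

30.4021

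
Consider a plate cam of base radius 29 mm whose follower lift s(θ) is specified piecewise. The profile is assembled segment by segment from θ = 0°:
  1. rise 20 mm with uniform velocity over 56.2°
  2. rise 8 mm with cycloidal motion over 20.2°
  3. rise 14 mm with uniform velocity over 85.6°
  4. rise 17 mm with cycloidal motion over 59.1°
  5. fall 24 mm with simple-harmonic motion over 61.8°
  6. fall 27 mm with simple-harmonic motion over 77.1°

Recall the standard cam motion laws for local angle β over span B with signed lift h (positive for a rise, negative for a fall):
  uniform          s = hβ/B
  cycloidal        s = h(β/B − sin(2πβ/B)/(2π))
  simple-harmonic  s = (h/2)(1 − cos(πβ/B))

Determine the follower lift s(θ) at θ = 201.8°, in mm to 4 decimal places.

seg 1 [0°–56.2°] uniform, h=20: full span → s += 20 → s = 20.0000
seg 2 [56.2°–76.4°] cycloidal, h=8: full span → s += 8 → s = 28.0000
seg 3 [76.4°–162°] uniform, h=14: full span → s += 14 → s = 42.0000
seg 4 [162°–221.1°] cycloidal, h=17: θ=201.8° here. β=39.8, B=59.1. 17·(0.6734 − sin(2π·0.6734)/(2π)) = 13.8469 → s = 55.8469

55.8469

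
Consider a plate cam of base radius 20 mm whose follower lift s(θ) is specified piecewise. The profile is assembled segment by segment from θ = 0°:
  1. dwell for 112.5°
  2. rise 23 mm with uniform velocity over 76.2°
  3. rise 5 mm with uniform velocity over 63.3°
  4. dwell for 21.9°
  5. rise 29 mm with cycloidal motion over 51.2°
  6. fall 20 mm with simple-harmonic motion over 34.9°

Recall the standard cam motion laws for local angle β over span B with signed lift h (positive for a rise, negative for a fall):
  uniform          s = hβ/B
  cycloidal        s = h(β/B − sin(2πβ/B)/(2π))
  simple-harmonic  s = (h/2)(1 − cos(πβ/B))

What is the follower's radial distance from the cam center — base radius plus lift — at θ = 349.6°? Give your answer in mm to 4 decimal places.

seg 1 [0°–112.5°] dwell: s stays 0.0000
seg 2 [112.5°–188.7°] uniform, h=23: full span → s += 23 → s = 23.0000
seg 3 [188.7°–252°] uniform, h=5: full span → s += 5 → s = 28.0000
seg 4 [252°–273.9°] dwell: s stays 28.0000
seg 5 [273.9°–325.1°] cycloidal, h=29: full span → s += 29 → s = 57.0000
seg 6 [325.1°–360°] simple-harmonic, h=-20: θ=349.6° here. β=24.5, B=34.9. -20/2·(1 − cos(π·0.7020)) = -15.9287 → s = 41.0713
radial distance = base radius + s = 20 + 41.0713 = 61.0713

61.0713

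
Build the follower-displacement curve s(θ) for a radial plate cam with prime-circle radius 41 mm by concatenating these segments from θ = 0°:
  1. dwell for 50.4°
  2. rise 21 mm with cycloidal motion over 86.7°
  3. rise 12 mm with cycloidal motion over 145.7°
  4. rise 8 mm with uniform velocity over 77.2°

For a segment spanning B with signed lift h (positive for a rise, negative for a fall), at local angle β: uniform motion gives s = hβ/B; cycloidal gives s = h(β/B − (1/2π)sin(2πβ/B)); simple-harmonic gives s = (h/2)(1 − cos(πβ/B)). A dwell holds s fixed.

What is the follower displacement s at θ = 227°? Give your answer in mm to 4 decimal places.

seg 1 [0°–50.4°] dwell: s stays 0.0000
seg 2 [50.4°–137.1°] cycloidal, h=21: full span → s += 21 → s = 21.0000
seg 3 [137.1°–282.8°] cycloidal, h=12: θ=227° here. β=89.9, B=145.7. 12·(0.6170 − sin(2π·0.6170)/(2π)) = 8.6854 → s = 29.6854

29.6854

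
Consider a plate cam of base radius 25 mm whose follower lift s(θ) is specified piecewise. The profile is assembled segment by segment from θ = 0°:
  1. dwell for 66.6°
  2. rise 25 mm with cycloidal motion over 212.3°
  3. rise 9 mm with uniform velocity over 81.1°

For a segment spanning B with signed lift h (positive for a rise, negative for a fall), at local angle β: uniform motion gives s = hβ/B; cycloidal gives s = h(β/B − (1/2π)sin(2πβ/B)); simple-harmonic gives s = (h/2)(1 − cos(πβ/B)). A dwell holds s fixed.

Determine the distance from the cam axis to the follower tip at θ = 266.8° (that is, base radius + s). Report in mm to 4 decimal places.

seg 1 [0°–66.6°] dwell: s stays 0.0000
seg 2 [66.6°–278.9°] cycloidal, h=25: θ=266.8° here. β=200.2, B=212.3. 25·(0.9430 − sin(2π·0.9430)/(2π)) = 24.9697 → s = 24.9697
radial distance = base radius + s = 25 + 24.9697 = 49.9697

49.9697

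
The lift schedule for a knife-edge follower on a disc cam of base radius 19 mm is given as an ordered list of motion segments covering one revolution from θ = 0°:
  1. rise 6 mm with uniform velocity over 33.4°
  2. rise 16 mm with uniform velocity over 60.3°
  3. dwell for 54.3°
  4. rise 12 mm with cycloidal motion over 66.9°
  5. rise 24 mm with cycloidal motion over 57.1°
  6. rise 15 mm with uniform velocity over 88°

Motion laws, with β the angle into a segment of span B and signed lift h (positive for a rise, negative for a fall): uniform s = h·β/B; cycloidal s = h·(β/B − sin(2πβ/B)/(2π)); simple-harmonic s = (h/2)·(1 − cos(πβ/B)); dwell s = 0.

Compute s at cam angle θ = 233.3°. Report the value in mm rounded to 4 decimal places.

seg 1 [0°–33.4°] uniform, h=6: full span → s += 6 → s = 6.0000
seg 2 [33.4°–93.7°] uniform, h=16: full span → s += 16 → s = 22.0000
seg 3 [93.7°–148°] dwell: s stays 22.0000
seg 4 [148°–214.9°] cycloidal, h=12: full span → s += 12 → s = 34.0000
seg 5 [214.9°–272°] cycloidal, h=24: θ=233.3° here. β=18.4, B=57.1. 24·(0.3222 − sin(2π·0.3222)/(2π)) = 4.3009 → s = 38.3009

38.3009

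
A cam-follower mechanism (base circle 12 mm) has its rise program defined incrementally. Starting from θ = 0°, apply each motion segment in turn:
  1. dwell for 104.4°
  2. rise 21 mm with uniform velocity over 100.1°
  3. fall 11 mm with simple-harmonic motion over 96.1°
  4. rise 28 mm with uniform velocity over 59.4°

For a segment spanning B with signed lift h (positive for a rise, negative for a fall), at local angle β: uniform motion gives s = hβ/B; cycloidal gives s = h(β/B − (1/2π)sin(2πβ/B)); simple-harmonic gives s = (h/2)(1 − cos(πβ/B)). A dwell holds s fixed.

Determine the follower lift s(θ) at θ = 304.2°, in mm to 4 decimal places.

seg 1 [0°–104.4°] dwell: s stays 0.0000
seg 2 [104.4°–204.5°] uniform, h=21: full span → s += 21 → s = 21.0000
seg 3 [204.5°–300.6°] simple-harmonic, h=-11: full span → s += -11 → s = 10.0000
seg 4 [300.6°–360°] uniform, h=28: θ=304.2° here. β=3.6, B=59.4. 28·3.6/59.4 = 1.6970 → s = 11.6970

11.6970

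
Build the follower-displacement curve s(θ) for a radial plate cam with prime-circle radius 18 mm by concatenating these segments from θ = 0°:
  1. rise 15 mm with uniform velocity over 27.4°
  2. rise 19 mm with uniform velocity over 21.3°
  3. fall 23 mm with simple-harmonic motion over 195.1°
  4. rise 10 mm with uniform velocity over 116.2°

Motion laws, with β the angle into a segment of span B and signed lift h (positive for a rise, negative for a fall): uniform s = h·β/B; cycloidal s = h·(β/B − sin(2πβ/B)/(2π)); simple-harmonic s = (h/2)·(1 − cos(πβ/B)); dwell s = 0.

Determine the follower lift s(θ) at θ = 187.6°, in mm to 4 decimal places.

seg 1 [0°–27.4°] uniform, h=15: full span → s += 15 → s = 15.0000
seg 2 [27.4°–48.7°] uniform, h=19: full span → s += 19 → s = 34.0000
seg 3 [48.7°–243.8°] simple-harmonic, h=-23: θ=187.6° here. β=138.9, B=195.1. -23/2·(1 − cos(π·0.7119)) = -18.6038 → s = 15.3962

15.3962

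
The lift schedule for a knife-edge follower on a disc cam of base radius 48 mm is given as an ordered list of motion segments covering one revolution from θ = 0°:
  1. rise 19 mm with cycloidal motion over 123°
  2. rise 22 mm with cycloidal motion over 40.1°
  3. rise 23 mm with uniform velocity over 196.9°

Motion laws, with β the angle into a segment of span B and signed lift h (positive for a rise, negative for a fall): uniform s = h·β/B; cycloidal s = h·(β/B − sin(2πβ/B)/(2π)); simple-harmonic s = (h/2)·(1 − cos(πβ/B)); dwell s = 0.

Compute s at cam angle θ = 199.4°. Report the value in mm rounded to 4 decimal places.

seg 1 [0°–123°] cycloidal, h=19: full span → s += 19 → s = 19.0000
seg 2 [123°–163.1°] cycloidal, h=22: full span → s += 22 → s = 41.0000
seg 3 [163.1°–360°] uniform, h=23: θ=199.4° here. β=36.3, B=196.9. 23·36.3/196.9 = 4.2402 → s = 45.2402

45.2402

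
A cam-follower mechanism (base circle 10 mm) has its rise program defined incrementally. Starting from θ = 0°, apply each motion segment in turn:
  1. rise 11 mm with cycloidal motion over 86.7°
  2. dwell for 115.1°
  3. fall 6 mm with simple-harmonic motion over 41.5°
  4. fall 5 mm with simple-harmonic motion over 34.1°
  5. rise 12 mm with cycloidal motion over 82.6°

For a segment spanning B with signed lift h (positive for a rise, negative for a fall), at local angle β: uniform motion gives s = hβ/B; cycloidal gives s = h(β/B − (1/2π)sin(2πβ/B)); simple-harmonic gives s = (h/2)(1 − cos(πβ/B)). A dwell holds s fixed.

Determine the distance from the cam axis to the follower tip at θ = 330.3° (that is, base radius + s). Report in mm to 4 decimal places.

seg 1 [0°–86.7°] cycloidal, h=11: full span → s += 11 → s = 11.0000
seg 2 [86.7°–201.8°] dwell: s stays 11.0000
seg 3 [201.8°–243.3°] simple-harmonic, h=-6: full span → s += -6 → s = 5.0000
seg 4 [243.3°–277.4°] simple-harmonic, h=-5: full span → s += -5 → s = 0.0000
seg 5 [277.4°–360°] cycloidal, h=12: θ=330.3° here. β=52.9, B=82.6. 12·(0.6404 − sin(2π·0.6404)/(2π)) = 9.1601 → s = 9.1601
radial distance = base radius + s = 10 + 9.1601 = 19.1601

19.1601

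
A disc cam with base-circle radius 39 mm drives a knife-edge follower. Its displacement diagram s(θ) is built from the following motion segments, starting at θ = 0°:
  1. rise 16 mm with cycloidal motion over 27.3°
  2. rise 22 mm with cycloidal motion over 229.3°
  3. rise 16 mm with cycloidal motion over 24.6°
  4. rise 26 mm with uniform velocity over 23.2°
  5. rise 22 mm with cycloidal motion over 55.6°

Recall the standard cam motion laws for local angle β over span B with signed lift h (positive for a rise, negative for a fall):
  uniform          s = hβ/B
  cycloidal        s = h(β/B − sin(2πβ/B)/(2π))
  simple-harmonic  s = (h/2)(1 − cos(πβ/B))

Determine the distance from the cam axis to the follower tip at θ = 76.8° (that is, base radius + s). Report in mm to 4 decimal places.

seg 1 [0°–27.3°] cycloidal, h=16: full span → s += 16 → s = 16.0000
seg 2 [27.3°–256.6°] cycloidal, h=22: θ=76.8° here. β=49.5, B=229.3. 22·(0.2159 − sin(2π·0.2159)/(2π)) = 1.3280 → s = 17.3280
radial distance = base radius + s = 39 + 17.3280 = 56.3280

56.3280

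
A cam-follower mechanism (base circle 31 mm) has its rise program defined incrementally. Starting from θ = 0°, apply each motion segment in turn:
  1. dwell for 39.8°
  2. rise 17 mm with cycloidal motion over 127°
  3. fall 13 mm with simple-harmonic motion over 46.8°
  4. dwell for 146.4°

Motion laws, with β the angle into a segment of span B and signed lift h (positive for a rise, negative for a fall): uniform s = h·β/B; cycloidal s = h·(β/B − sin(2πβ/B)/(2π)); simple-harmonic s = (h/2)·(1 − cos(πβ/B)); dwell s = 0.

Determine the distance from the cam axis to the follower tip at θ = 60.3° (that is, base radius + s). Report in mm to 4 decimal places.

seg 1 [0°–39.8°] dwell: s stays 0.0000
seg 2 [39.8°–166.8°] cycloidal, h=17: θ=60.3° here. β=20.5, B=127. 17·(0.1614 − sin(2π·0.1614)/(2π)) = 0.4468 → s = 0.4468
radial distance = base radius + s = 31 + 0.4468 = 31.4468

31.4468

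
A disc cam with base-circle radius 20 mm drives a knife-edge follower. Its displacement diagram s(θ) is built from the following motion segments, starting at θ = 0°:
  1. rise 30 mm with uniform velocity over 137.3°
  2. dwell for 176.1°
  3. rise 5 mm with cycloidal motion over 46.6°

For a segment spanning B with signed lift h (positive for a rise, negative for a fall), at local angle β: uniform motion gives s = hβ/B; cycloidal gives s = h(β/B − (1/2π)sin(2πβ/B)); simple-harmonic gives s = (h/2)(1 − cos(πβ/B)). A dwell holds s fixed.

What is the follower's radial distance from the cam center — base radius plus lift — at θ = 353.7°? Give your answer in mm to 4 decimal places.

seg 1 [0°–137.3°] uniform, h=30: full span → s += 30 → s = 30.0000
seg 2 [137.3°–313.4°] dwell: s stays 30.0000
seg 3 [313.4°–360°] cycloidal, h=5: θ=353.7° here. β=40.3, B=46.6. 5·(0.8648 − sin(2π·0.8648)/(2π)) = 4.9216 → s = 34.9216
radial distance = base radius + s = 20 + 34.9216 = 54.9216

54.9216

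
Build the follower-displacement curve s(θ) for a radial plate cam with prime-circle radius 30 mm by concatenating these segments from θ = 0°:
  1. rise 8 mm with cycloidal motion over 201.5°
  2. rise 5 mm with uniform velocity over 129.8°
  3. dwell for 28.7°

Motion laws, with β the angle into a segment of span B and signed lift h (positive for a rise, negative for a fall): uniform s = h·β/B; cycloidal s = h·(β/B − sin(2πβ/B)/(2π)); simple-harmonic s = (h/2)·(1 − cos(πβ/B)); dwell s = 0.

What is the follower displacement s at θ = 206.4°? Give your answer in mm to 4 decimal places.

seg 1 [0°–201.5°] cycloidal, h=8: full span → s += 8 → s = 8.0000
seg 2 [201.5°–331.3°] uniform, h=5: θ=206.4° here. β=4.9, B=129.8. 5·4.9/129.8 = 0.1888 → s = 8.1888

8.1888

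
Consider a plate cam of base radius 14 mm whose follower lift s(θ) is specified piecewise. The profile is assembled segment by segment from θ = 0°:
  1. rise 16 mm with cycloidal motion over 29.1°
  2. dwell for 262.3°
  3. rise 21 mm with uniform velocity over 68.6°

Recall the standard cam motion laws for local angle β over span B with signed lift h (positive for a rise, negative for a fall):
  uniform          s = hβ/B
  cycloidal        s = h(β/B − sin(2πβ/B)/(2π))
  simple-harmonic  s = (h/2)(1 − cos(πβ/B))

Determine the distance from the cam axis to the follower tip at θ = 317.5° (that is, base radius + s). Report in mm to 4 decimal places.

seg 1 [0°–29.1°] cycloidal, h=16: full span → s += 16 → s = 16.0000
seg 2 [29.1°–291.4°] dwell: s stays 16.0000
seg 3 [291.4°–360°] uniform, h=21: θ=317.5° here. β=26.1, B=68.6. 21·26.1/68.6 = 7.9898 → s = 23.9898
radial distance = base radius + s = 14 + 23.9898 = 37.9898

37.9898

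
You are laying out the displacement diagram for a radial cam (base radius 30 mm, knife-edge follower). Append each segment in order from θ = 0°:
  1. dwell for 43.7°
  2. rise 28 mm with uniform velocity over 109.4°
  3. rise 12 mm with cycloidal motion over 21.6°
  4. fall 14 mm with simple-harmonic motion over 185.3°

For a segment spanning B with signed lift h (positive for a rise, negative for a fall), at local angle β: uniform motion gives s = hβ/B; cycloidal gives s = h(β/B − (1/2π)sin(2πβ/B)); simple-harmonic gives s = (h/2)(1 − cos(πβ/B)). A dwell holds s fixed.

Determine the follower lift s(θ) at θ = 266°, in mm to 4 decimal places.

seg 1 [0°–43.7°] dwell: s stays 0.0000
seg 2 [43.7°–153.1°] uniform, h=28: full span → s += 28 → s = 28.0000
seg 3 [153.1°–174.7°] cycloidal, h=12: full span → s += 12 → s = 40.0000
seg 4 [174.7°–360°] simple-harmonic, h=-14: θ=266° here. β=91.3, B=185.3. -14/2·(1 − cos(π·0.4927)) = -6.8398 → s = 33.1602

33.1602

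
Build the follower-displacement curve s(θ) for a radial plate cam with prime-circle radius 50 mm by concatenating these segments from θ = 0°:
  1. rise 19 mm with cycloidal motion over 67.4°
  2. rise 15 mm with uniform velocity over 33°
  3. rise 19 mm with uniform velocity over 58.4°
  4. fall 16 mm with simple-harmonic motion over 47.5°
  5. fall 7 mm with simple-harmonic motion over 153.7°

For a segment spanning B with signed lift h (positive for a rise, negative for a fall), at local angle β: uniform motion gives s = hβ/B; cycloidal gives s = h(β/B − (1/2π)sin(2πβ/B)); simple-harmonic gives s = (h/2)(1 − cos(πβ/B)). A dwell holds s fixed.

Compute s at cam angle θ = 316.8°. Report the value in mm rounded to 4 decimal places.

seg 1 [0°–67.4°] cycloidal, h=19: full span → s += 19 → s = 19.0000
seg 2 [67.4°–100.4°] uniform, h=15: full span → s += 15 → s = 34.0000
seg 3 [100.4°–158.8°] uniform, h=19: full span → s += 19 → s = 53.0000
seg 4 [158.8°–206.3°] simple-harmonic, h=-16: full span → s += -16 → s = 37.0000
seg 5 [206.3°–360°] simple-harmonic, h=-7: θ=316.8° here. β=110.5, B=153.7. -7/2·(1 − cos(π·0.7189)) = -5.7219 → s = 31.2781

31.2781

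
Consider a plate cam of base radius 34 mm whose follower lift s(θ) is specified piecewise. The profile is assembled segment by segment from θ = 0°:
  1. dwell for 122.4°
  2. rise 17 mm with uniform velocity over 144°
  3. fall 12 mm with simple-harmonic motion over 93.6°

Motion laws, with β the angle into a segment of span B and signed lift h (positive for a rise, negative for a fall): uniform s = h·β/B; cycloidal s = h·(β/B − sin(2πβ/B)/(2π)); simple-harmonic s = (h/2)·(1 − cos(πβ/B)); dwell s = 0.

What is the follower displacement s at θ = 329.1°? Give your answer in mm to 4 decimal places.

seg 1 [0°–122.4°] dwell: s stays 0.0000
seg 2 [122.4°–266.4°] uniform, h=17: full span → s += 17 → s = 17.0000
seg 3 [266.4°–360°] simple-harmonic, h=-12: θ=329.1° here. β=62.7, B=93.6. -12/2·(1 − cos(π·0.6699)) = -9.0522 → s = 7.9478

7.9478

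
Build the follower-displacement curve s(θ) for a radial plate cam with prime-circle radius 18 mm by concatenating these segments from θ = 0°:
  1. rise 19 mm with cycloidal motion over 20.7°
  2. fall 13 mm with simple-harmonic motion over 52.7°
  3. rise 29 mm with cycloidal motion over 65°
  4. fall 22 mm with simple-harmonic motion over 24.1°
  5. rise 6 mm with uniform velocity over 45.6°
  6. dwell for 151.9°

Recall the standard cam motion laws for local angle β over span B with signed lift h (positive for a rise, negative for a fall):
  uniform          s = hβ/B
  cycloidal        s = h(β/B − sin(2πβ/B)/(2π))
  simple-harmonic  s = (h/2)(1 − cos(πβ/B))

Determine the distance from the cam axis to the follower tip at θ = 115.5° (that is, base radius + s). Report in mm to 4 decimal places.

seg 1 [0°–20.7°] cycloidal, h=19: full span → s += 19 → s = 19.0000
seg 2 [20.7°–73.4°] simple-harmonic, h=-13: full span → s += -13 → s = 6.0000
seg 3 [73.4°–138.4°] cycloidal, h=29: θ=115.5° here. β=42.1, B=65. 29·(0.6477 − sin(2π·0.6477)/(2π)) = 22.4774 → s = 28.4774
radial distance = base radius + s = 18 + 28.4774 = 46.4774

46.4774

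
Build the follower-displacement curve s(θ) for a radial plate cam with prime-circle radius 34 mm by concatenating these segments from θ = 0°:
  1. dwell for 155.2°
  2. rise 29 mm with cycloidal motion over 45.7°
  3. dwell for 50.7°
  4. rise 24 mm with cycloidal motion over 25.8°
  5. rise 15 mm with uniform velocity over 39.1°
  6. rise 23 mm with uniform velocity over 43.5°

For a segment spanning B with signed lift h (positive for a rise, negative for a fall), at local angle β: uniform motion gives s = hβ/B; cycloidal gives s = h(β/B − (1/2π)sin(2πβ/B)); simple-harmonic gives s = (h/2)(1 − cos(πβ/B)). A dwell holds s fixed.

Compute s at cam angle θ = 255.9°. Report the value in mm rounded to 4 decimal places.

seg 1 [0°–155.2°] dwell: s stays 0.0000
seg 2 [155.2°–200.9°] cycloidal, h=29: full span → s += 29 → s = 29.0000
seg 3 [200.9°–251.6°] dwell: s stays 29.0000
seg 4 [251.6°–277.4°] cycloidal, h=24: θ=255.9° here. β=4.3, B=25.8. 24·(0.1667 − sin(2π·0.1667)/(2π)) = 0.6920 → s = 29.6920

29.6920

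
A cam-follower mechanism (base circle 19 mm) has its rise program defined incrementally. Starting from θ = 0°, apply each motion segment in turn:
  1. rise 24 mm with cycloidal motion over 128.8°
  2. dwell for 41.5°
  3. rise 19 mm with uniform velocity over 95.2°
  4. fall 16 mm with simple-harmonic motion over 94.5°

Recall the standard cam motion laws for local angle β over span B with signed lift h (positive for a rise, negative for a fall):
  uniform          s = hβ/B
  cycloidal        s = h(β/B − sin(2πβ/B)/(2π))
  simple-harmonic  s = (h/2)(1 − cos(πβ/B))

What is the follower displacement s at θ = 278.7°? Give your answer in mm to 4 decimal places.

seg 1 [0°–128.8°] cycloidal, h=24: full span → s += 24 → s = 24.0000
seg 2 [128.8°–170.3°] dwell: s stays 24.0000
seg 3 [170.3°–265.5°] uniform, h=19: full span → s += 19 → s = 43.0000
seg 4 [265.5°–360°] simple-harmonic, h=-16: θ=278.7° here. β=13.2, B=94.5. -16/2·(1 − cos(π·0.1397)) = -0.7580 → s = 42.2420

42.2420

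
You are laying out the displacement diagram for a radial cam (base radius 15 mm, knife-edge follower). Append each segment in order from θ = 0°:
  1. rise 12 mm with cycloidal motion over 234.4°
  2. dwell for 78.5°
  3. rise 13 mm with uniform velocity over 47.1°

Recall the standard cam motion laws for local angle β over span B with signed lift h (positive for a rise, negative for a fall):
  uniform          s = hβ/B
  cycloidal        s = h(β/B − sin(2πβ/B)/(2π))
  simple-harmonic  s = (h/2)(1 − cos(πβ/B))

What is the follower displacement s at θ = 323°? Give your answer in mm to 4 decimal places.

seg 1 [0°–234.4°] cycloidal, h=12: full span → s += 12 → s = 12.0000
seg 2 [234.4°–312.9°] dwell: s stays 12.0000
seg 3 [312.9°–360°] uniform, h=13: θ=323° here. β=10.1, B=47.1. 13·10.1/47.1 = 2.7877 → s = 14.7877

14.7877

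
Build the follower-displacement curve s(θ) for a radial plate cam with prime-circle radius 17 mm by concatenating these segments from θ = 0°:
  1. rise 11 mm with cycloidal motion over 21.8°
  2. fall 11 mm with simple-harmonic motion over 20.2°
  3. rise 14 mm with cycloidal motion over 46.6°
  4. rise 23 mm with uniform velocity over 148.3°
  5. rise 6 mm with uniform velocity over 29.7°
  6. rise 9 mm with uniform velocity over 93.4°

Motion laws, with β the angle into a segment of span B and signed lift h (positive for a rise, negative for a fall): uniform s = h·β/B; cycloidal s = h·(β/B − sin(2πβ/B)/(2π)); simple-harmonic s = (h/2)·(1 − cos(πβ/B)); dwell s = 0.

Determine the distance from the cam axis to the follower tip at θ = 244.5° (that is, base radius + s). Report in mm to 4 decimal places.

seg 1 [0°–21.8°] cycloidal, h=11: full span → s += 11 → s = 11.0000
seg 2 [21.8°–42°] simple-harmonic, h=-11: full span → s += -11 → s = 0.0000
seg 3 [42°–88.6°] cycloidal, h=14: full span → s += 14 → s = 14.0000
seg 4 [88.6°–236.9°] uniform, h=23: full span → s += 23 → s = 37.0000
seg 5 [236.9°–266.6°] uniform, h=6: θ=244.5° here. β=7.6, B=29.7. 6·7.6/29.7 = 1.5354 → s = 38.5354
radial distance = base radius + s = 17 + 38.5354 = 55.5354

55.5354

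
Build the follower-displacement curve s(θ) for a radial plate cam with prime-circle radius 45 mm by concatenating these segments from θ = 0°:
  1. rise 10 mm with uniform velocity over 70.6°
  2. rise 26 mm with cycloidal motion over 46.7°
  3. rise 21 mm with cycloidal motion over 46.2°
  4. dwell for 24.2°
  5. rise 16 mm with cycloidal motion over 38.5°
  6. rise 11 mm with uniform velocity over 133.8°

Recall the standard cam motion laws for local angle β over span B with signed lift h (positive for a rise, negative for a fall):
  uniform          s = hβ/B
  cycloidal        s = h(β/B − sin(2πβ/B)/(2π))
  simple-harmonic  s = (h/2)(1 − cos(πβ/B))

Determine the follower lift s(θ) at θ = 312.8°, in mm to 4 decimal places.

seg 1 [0°–70.6°] uniform, h=10: full span → s += 10 → s = 10.0000
seg 2 [70.6°–117.3°] cycloidal, h=26: full span → s += 26 → s = 36.0000
seg 3 [117.3°–163.5°] cycloidal, h=21: full span → s += 21 → s = 57.0000
seg 4 [163.5°–187.7°] dwell: s stays 57.0000
seg 5 [187.7°–226.2°] cycloidal, h=16: full span → s += 16 → s = 73.0000
seg 6 [226.2°–360°] uniform, h=11: θ=312.8° here. β=86.6, B=133.8. 11·86.6/133.8 = 7.1196 → s = 80.1196

80.1196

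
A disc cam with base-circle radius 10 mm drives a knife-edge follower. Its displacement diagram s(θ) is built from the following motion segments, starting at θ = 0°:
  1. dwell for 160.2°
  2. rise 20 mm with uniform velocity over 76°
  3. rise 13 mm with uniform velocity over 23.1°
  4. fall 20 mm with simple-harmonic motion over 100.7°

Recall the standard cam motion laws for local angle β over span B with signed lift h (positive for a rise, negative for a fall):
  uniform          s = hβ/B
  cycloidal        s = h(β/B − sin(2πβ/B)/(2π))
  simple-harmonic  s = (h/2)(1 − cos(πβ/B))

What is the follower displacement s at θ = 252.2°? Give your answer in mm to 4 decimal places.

seg 1 [0°–160.2°] dwell: s stays 0.0000
seg 2 [160.2°–236.2°] uniform, h=20: full span → s += 20 → s = 20.0000
seg 3 [236.2°–259.3°] uniform, h=13: θ=252.2° here. β=16, B=23.1. 13·16/23.1 = 9.0043 → s = 29.0043

29.0043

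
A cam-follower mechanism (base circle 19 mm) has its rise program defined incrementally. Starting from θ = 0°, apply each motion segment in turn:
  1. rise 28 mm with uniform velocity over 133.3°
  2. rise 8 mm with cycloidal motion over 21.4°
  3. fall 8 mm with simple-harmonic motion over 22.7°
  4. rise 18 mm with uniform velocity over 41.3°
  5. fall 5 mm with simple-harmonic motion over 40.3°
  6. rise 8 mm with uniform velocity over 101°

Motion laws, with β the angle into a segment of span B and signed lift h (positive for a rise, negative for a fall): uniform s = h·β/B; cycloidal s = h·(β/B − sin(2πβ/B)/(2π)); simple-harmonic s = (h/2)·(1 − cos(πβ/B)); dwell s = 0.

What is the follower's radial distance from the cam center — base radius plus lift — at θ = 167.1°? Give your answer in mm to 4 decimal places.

seg 1 [0°–133.3°] uniform, h=28: full span → s += 28 → s = 28.0000
seg 2 [133.3°–154.7°] cycloidal, h=8: full span → s += 8 → s = 36.0000
seg 3 [154.7°–177.4°] simple-harmonic, h=-8: θ=167.1° here. β=12.4, B=22.7. -8/2·(1 − cos(π·0.5463)) = -4.5792 → s = 31.4208
radial distance = base radius + s = 19 + 31.4208 = 50.4208

50.4208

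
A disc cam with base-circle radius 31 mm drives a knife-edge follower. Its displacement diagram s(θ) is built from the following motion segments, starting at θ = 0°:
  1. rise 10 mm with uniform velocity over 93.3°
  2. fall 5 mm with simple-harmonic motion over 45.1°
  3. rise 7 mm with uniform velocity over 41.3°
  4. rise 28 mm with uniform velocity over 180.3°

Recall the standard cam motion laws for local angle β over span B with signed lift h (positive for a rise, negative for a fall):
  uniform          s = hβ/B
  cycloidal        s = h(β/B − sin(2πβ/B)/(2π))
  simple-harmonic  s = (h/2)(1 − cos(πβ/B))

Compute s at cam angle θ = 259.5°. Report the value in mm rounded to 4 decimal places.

seg 1 [0°–93.3°] uniform, h=10: full span → s += 10 → s = 10.0000
seg 2 [93.3°–138.4°] simple-harmonic, h=-5: full span → s += -5 → s = 5.0000
seg 3 [138.4°–179.7°] uniform, h=7: full span → s += 7 → s = 12.0000
seg 4 [179.7°–360°] uniform, h=28: θ=259.5° here. β=79.8, B=180.3. 28·79.8/180.3 = 12.3927 → s = 24.3927

24.3927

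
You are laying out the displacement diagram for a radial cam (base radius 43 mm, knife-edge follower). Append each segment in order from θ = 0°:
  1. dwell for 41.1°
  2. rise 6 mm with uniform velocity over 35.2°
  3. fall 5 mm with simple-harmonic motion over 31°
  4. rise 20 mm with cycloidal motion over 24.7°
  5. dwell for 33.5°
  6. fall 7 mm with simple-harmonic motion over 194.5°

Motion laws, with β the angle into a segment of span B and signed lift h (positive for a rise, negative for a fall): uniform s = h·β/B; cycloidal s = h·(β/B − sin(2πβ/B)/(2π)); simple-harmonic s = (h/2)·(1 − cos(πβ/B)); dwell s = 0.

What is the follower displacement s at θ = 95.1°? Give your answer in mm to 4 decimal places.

seg 1 [0°–41.1°] dwell: s stays 0.0000
seg 2 [41.1°–76.3°] uniform, h=6: full span → s += 6 → s = 6.0000
seg 3 [76.3°–107.3°] simple-harmonic, h=-5: θ=95.1° here. β=18.8, B=31. -5/2·(1 − cos(π·0.6065)) = -3.3206 → s = 2.6794

2.6794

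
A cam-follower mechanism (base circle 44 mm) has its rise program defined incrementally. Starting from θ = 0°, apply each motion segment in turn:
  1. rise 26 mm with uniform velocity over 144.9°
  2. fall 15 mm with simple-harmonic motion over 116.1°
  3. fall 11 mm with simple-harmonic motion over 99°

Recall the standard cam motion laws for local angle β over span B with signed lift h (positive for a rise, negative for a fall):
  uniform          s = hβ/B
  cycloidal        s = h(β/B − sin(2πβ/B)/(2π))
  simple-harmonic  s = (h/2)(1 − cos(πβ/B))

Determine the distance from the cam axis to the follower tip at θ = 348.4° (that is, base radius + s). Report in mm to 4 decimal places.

seg 1 [0°–144.9°] uniform, h=26: full span → s += 26 → s = 26.0000
seg 2 [144.9°–261°] simple-harmonic, h=-15: full span → s += -15 → s = 11.0000
seg 3 [261°–360°] simple-harmonic, h=-11: θ=348.4° here. β=87.4, B=99. -11/2·(1 − cos(π·0.8828)) = -10.6316 → s = 0.3684
radial distance = base radius + s = 44 + 0.3684 = 44.3684

44.3684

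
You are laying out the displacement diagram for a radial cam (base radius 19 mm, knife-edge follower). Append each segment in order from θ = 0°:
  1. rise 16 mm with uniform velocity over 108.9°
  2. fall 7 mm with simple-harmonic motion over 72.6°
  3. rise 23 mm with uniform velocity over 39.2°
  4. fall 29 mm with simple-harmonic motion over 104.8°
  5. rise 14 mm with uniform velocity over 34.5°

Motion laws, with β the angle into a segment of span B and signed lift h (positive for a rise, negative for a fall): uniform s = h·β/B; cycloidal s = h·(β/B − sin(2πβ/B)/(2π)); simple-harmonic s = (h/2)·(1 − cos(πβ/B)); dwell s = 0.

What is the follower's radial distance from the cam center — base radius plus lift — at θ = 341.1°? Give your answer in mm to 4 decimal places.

seg 1 [0°–108.9°] uniform, h=16: full span → s += 16 → s = 16.0000
seg 2 [108.9°–181.5°] simple-harmonic, h=-7: full span → s += -7 → s = 9.0000
seg 3 [181.5°–220.7°] uniform, h=23: full span → s += 23 → s = 32.0000
seg 4 [220.7°–325.5°] simple-harmonic, h=-29: full span → s += -29 → s = 3.0000
seg 5 [325.5°–360°] uniform, h=14: θ=341.1° here. β=15.6, B=34.5. 14·15.6/34.5 = 6.3304 → s = 9.3304
radial distance = base radius + s = 19 + 9.3304 = 28.3304

28.3304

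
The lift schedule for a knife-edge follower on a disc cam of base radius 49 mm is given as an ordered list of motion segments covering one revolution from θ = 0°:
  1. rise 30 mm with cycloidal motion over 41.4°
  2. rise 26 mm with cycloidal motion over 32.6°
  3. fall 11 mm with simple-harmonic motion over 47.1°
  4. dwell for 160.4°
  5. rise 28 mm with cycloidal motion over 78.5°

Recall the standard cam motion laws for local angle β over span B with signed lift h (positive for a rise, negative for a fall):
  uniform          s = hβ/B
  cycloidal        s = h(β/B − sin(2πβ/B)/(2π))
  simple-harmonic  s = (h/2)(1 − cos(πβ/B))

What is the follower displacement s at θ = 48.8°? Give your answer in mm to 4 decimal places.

seg 1 [0°–41.4°] cycloidal, h=30: full span → s += 30 → s = 30.0000
seg 2 [41.4°–74°] cycloidal, h=26: θ=48.8° here. β=7.4, B=32.6. 26·(0.2270 − sin(2π·0.2270)/(2π)) = 1.8070 → s = 31.8070

31.8070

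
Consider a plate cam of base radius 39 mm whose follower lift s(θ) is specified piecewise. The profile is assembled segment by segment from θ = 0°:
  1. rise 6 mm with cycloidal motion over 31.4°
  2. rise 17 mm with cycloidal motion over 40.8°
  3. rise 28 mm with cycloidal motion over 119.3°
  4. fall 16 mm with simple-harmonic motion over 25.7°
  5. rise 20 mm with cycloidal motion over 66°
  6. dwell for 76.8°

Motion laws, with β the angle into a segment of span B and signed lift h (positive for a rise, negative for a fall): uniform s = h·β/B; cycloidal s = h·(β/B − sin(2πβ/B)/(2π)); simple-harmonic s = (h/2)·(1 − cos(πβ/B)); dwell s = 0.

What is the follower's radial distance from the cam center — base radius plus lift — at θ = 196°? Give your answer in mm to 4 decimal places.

seg 1 [0°–31.4°] cycloidal, h=6: full span → s += 6 → s = 6.0000
seg 2 [31.4°–72.2°] cycloidal, h=17: full span → s += 17 → s = 23.0000
seg 3 [72.2°–191.5°] cycloidal, h=28: full span → s += 28 → s = 51.0000
seg 4 [191.5°–217.2°] simple-harmonic, h=-16: θ=196° here. β=4.5, B=25.7. -16/2·(1 − cos(π·0.1751)) = -1.1802 → s = 49.8198
radial distance = base radius + s = 39 + 49.8198 = 88.8198

88.8198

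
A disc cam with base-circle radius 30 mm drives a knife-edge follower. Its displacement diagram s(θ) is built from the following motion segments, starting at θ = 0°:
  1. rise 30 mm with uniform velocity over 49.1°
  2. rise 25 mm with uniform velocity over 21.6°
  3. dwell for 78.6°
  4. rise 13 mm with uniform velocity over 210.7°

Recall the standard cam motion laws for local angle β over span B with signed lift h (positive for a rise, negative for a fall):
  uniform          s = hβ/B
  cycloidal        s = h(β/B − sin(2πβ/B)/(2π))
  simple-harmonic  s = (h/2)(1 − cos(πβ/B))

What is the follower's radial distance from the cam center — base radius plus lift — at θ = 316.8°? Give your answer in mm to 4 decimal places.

seg 1 [0°–49.1°] uniform, h=30: full span → s += 30 → s = 30.0000
seg 2 [49.1°–70.7°] uniform, h=25: full span → s += 25 → s = 55.0000
seg 3 [70.7°–149.3°] dwell: s stays 55.0000
seg 4 [149.3°–360°] uniform, h=13: θ=316.8° here. β=167.5, B=210.7. 13·167.5/210.7 = 10.3346 → s = 65.3346
radial distance = base radius + s = 30 + 65.3346 = 95.3346

95.3346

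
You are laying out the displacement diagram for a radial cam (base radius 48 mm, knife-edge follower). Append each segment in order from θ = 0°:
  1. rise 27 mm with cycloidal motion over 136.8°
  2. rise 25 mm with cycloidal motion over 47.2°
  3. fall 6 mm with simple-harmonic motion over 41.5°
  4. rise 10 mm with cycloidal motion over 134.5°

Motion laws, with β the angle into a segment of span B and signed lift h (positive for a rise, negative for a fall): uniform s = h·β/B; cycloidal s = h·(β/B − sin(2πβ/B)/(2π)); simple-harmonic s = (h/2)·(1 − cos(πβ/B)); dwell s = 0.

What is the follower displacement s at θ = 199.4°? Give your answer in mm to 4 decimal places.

seg 1 [0°–136.8°] cycloidal, h=27: full span → s += 27 → s = 27.0000
seg 2 [136.8°–184°] cycloidal, h=25: full span → s += 25 → s = 52.0000
seg 3 [184°–225.5°] simple-harmonic, h=-6: θ=199.4° here. β=15.4, B=41.5. -6/2·(1 − cos(π·0.3711)) = -1.8179 → s = 50.1821

50.1821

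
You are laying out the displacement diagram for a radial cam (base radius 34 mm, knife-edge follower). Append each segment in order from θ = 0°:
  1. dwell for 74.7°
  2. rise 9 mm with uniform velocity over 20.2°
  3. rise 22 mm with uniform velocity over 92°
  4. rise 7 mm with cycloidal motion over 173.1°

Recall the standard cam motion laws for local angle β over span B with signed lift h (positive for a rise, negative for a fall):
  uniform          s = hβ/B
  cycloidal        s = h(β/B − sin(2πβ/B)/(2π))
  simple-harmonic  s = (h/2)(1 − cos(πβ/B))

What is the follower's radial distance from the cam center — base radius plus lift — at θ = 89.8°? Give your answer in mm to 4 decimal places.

seg 1 [0°–74.7°] dwell: s stays 0.0000
seg 2 [74.7°–94.9°] uniform, h=9: θ=89.8° here. β=15.1, B=20.2. 9·15.1/20.2 = 6.7277 → s = 6.7277
radial distance = base radius + s = 34 + 6.7277 = 40.7277

40.7277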